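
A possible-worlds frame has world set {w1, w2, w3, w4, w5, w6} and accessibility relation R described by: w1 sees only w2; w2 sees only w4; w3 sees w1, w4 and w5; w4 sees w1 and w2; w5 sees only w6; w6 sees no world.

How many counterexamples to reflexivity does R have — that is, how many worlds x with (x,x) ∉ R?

6

Enumerating: w1, w2, w3, w4, w5, w6.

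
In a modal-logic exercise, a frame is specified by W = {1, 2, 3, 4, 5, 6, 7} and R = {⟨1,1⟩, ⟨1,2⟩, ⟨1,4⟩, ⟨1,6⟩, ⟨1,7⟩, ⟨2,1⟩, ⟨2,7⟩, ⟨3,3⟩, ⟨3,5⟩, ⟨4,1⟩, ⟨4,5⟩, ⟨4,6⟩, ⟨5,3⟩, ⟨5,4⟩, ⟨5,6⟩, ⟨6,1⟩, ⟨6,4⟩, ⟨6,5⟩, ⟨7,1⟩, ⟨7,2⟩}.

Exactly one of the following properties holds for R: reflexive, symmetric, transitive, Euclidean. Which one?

symmetric

Reflexive: no — 2 is not related to itself.
Symmetric: yes — every pair in R has its reverse in R.
Transitive: no — 1 R 4 and 4 R 5, but not 1 R 5.
Euclidean: no — 1 R 2 and 1 R 4, but not 2 R 4.
Only symmetric holds.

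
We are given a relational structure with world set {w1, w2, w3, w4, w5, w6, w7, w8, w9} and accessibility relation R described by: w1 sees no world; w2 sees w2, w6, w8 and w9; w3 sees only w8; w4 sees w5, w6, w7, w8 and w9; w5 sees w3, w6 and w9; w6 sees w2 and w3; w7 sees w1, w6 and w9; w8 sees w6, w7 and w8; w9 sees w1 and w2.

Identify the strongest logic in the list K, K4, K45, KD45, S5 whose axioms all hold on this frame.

Transitive (axiom 4): no — w2 R w6 and w6 R w3, but not w2 R w3.
Euclidean (axiom 5): no — w2 R w6 and w2 R w8, but not w6 R w8.
Serial (axiom D): no — w1 has no R-successor.
Reflexive (axiom T): no — w1 is not related to itself.
So F validates K; K4 would additionally require R to be transitive. The strongest is K.

K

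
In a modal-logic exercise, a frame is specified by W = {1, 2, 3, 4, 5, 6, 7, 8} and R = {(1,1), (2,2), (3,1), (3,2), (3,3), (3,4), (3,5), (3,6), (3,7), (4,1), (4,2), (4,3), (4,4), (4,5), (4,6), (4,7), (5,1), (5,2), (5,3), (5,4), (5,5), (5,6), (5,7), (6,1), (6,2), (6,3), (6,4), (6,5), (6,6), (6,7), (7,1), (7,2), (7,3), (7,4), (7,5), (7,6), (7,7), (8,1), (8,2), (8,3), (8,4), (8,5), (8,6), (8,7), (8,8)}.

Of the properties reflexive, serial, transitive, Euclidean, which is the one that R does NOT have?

Reflexive: yes — every world is R-related to itself.
Serial: yes — every world has a successor (e.g. 1 R 1).
Transitive: yes — every two-step R-path is closed by a direct edge.
Euclidean: no — 3 R 1 and 3 R 2, but not 1 R 2.
Only Euclidean fails.

Euclidean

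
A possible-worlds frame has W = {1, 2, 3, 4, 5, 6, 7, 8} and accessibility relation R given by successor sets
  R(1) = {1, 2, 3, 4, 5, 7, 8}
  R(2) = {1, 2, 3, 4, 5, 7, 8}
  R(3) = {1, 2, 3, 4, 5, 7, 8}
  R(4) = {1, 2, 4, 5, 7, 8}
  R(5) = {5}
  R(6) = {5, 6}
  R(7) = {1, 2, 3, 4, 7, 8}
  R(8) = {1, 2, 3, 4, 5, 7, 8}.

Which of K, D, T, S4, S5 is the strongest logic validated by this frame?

Serial (axiom D): yes — every world has a successor (e.g. 1 R 1).
Reflexive (axiom T): yes — every world is R-related to itself.
Transitive (axiom 4): no — 4 R 1 and 1 R 3, but not 4 R 3.
Euclidean (axiom 5): no — 1 R 4 and 1 R 3, but not 4 R 3.
So F validates K, D, T; S4 would additionally require R to be transitive. The strongest is T.

T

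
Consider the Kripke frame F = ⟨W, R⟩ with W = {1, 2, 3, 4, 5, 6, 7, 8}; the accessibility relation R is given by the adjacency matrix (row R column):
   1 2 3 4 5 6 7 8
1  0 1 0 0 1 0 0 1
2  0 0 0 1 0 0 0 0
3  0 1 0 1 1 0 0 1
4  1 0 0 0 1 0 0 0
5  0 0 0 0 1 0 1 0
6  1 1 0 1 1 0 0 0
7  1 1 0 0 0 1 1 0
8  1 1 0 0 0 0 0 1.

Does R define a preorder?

Reflexive: no — 1 is not related to itself.
Transitive: no — 1 R 2 and 2 R 4, but not 1 R 4.
So R is not a preorder.

No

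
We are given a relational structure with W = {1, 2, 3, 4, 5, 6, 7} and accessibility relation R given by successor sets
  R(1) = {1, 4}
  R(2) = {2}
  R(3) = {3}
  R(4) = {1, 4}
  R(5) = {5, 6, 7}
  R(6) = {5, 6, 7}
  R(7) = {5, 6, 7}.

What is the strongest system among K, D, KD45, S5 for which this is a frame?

S5

Serial (axiom D): yes — every world has a successor (e.g. 1 R 1).
Euclidean (axiom 5): yes — any two successors of a common world are R-related.
Transitive (axiom 4): yes — every two-step R-path is closed by a direct edge.
Reflexive (axiom T): yes — every world is R-related to itself.
So F validates K, D, KD45, S5. The strongest is S5.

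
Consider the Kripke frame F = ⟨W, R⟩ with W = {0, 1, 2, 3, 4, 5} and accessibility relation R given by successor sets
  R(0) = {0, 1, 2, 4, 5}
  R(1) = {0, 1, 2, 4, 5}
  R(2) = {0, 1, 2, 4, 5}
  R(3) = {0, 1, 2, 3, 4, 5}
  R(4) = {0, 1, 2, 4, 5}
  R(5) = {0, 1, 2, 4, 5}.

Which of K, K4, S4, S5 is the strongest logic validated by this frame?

Transitive (axiom 4): yes — every two-step R-path is closed by a direct edge.
Reflexive (axiom T): yes — every world is R-related to itself.
Euclidean (axiom 5): no — 3 R 0 and 3 R 3, but not 0 R 3.
So F validates K, K4, S4; S5 would additionally require R to be Euclidean. The strongest is S4.

S4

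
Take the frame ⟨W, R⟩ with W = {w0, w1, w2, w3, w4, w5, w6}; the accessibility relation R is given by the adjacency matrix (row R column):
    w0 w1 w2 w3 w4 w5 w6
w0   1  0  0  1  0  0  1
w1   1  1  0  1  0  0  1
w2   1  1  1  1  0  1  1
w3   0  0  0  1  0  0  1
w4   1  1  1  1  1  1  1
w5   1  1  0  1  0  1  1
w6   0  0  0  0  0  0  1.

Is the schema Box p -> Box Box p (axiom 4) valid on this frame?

The schema 4 characterises exactly the transitive frames.
Transitive: yes — every two-step R-path is closed by a direct edge.

Yes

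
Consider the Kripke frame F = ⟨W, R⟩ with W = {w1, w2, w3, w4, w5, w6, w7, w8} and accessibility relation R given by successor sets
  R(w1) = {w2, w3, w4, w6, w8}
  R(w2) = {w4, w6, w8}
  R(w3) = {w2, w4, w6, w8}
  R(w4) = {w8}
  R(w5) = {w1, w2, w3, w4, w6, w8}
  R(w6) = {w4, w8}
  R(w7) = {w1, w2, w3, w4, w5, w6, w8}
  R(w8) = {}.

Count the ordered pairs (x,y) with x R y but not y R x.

28

Enumerating: (w1,w2), (w1,w3), (w1,w4), (w1,w6), (w1,w8), (w2,w4), (w2,w6), (w2,w8), (w3,w2), (w3,w4), (w3,w6), (w3,w8), … and 16 more.
Total: 28.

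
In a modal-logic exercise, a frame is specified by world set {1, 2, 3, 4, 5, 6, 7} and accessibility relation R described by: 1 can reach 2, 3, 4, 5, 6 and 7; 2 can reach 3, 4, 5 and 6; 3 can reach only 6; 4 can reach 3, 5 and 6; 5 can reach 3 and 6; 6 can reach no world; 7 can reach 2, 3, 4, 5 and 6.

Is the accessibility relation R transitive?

Transitive: yes — every two-step R-path is closed by a direct edge.

Yes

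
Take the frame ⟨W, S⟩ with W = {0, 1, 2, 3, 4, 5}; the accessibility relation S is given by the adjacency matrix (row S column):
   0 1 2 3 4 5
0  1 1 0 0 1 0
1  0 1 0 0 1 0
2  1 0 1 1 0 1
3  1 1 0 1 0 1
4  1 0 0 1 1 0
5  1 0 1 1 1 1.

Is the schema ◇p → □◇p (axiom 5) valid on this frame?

No

By correspondence theory, 5 is valid on a frame iff S is Euclidean.
Euclidean: no — 0 S 4 and 0 S 1, but not 4 S 1.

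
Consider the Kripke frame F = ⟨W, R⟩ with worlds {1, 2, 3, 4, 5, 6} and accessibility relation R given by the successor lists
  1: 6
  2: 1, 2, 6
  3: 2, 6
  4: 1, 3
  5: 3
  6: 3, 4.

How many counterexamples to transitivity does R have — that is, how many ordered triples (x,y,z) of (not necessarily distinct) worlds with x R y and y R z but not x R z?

Enumerating: (1,6,3), (1,6,4), (2,6,3), (2,6,4), (3,2,1), (3,6,3), (3,6,4), (4,1,6), (4,3,2), (4,3,6), (5,3,2), (5,3,6), (6,3,2), (6,3,6), (6,4,1).

15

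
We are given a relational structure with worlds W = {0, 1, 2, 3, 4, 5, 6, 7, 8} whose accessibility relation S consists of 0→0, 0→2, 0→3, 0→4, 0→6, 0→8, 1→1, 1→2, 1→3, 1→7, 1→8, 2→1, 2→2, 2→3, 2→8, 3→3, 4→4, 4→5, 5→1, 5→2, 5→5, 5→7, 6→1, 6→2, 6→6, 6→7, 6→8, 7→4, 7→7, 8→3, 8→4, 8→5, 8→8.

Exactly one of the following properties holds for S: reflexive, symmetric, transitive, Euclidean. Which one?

reflexive

Reflexive: yes — every world is S-related to itself.
Symmetric: no — 0 S 2 but not 2 S 0.
Transitive: no — 0 S 2 and 2 S 1, but not 0 S 1.
Euclidean: no — 0 S 2 and 0 S 4, but not 2 S 4.
Only reflexive holds.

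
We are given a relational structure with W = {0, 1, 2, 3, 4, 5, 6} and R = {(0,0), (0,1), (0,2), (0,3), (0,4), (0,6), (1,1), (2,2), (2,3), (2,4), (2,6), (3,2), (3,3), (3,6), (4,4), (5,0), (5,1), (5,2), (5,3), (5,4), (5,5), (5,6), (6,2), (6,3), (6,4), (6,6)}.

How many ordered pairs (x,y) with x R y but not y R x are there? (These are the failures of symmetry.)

Enumerating: (0,1), (0,2), (0,3), (0,4), (0,6), (2,4), (5,0), (5,1), (5,2), (5,3), (5,4), (5,6), (6,4).

13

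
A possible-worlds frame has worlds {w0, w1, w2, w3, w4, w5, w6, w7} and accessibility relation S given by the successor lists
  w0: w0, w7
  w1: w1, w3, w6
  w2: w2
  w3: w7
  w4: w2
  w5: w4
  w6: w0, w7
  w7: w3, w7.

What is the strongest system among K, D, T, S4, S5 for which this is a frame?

Serial (axiom D): yes — every world has a successor (e.g. w0 S w0).
Reflexive (axiom T): no — w3 is not related to itself.
Transitive (axiom 4): no — w0 S w7 and w7 S w3, but not w0 S w3.
Euclidean (axiom 5): no — w1 S w3 and w1 S w6, but not w3 S w6.
So F validates K, D; T would additionally require S to be reflexive. The strongest is D.

D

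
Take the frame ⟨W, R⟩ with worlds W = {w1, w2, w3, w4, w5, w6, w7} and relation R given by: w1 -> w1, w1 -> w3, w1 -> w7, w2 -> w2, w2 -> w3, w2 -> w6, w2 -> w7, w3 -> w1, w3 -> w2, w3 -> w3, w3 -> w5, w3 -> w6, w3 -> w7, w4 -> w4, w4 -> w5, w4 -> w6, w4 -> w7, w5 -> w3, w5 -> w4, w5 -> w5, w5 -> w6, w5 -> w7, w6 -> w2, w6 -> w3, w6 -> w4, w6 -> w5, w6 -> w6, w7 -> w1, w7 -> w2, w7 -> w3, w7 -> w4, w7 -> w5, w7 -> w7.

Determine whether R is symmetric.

Symmetric: yes — every pair in R has its reverse in R.

Yes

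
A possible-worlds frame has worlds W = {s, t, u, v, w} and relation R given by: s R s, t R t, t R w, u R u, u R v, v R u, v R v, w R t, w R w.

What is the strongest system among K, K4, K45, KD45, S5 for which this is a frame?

S5

Transitive (axiom 4): yes — every two-step R-path is closed by a direct edge.
Euclidean (axiom 5): yes — any two successors of a common world are R-related.
Serial (axiom D): yes — every world has a successor (e.g. s R s).
Reflexive (axiom T): yes — every world is R-related to itself.
So F validates K, K4, K45, KD45, S5. The strongest is S5.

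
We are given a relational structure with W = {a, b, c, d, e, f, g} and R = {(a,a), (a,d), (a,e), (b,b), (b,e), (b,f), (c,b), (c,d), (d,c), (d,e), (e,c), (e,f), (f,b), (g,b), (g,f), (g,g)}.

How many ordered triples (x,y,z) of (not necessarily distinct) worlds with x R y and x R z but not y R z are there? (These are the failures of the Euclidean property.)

22

Enumerating: (a,d,a), (a,d,d), (a,e,a), (a,e,d), (a,e,e), (b,e,b), (b,e,e), (b,f,e), (b,f,f), (c,b,d), (c,d,b), (c,d,d), … and 10 more.
Total: 22.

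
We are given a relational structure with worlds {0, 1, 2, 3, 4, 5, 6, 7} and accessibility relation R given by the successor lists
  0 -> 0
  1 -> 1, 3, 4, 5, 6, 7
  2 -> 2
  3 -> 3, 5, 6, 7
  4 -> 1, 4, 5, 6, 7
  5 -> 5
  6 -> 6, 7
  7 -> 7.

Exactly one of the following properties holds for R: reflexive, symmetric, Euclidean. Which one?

reflexive

Reflexive: yes — every world is R-related to itself.
Symmetric: no — 1 R 3 but not 3 R 1.
Euclidean: no — 1 R 3 and 1 R 4, but not 3 R 4.
Only reflexive holds.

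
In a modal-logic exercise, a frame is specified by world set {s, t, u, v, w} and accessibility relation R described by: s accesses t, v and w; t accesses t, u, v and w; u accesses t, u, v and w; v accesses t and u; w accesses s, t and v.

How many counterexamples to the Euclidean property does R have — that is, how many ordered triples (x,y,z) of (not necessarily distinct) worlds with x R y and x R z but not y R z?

Enumerating: (s,v,v), (s,v,w), (s,w,w), (t,v,v), (t,v,w), (t,w,u), (t,w,w), (u,v,v), (u,v,w), (u,w,u), (u,w,w), (w,s,s), (w,t,s), (w,v,s), (w,v,v).

15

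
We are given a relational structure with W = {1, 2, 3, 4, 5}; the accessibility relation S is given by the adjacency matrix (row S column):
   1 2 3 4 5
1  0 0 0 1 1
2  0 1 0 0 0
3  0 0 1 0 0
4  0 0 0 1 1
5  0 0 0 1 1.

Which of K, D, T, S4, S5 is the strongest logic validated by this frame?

D

Serial (axiom D): yes — every world has a successor (e.g. 1 S 4).
Reflexive (axiom T): no — 1 is not related to itself.
Transitive (axiom 4): yes — every two-step S-path is closed by a direct edge.
Euclidean (axiom 5): yes — any two successors of a common world are S-related.
So F validates K, D; T would additionally require S to be reflexive. The strongest is D.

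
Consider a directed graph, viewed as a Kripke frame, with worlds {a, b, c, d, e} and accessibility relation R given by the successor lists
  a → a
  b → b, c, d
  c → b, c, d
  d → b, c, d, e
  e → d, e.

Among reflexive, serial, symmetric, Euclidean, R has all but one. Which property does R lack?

Reflexive: yes — every world is R-related to itself.
Serial: yes — every world has a successor (e.g. a R a).
Symmetric: yes — every pair in R has its reverse in R.
Euclidean: no — d R b and d R e, but not b R e.
Only Euclidean fails.

Euclidean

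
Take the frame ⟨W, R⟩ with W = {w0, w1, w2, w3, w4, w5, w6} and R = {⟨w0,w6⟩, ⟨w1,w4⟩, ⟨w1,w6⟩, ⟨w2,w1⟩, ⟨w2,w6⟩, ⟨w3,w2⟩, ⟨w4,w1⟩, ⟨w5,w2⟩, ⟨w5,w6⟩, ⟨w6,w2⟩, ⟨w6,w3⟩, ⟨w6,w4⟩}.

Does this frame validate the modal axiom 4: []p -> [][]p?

The schema 4 characterises exactly the transitive frames.
Transitive: no — w0 R w6 and w6 R w2, but not w0 R w2.

No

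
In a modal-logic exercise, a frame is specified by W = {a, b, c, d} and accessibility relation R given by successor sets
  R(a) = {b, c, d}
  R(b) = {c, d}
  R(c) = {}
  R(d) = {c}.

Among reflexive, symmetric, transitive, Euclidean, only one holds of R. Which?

Reflexive: no — a is not related to itself.
Symmetric: no — a R b but not b R a.
Transitive: yes — every two-step R-path is closed by a direct edge.
Euclidean: no — a R c and a R b, but not c R b.
Only transitive holds.

transitive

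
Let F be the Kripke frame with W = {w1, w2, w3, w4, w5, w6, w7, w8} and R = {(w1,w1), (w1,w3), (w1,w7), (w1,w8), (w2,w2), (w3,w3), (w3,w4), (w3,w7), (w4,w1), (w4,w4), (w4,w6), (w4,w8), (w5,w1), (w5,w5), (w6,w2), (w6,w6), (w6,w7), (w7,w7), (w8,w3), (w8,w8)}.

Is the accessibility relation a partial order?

No

Reflexive: yes — every world is R-related to itself.
Transitive: no — w1 R w3 and w3 R w4, but not w1 R w4.
Antisymmetric: yes — no distinct pair is related both ways.
So R is not a partial order.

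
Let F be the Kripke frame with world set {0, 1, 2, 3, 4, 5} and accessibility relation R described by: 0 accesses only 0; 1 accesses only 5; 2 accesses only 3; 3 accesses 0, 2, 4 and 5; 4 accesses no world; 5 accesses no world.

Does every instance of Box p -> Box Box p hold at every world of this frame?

No

The schema 4 characterises exactly the transitive frames.
Transitive: no — 2 R 3 and 3 R 0, but not 2 R 0.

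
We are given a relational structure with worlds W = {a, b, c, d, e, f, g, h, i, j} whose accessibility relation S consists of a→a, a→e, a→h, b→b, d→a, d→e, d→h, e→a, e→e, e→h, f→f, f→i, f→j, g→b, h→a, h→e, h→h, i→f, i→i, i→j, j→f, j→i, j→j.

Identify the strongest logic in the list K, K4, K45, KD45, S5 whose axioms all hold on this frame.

Transitive (axiom 4): yes — every two-step S-path is closed by a direct edge.
Euclidean (axiom 5): yes — any two successors of a common world are S-related.
Serial (axiom D): no — c has no S-successor.
Reflexive (axiom T): no — c is not related to itself.
So F validates K, K4, K45; KD45 would additionally require S to be serial. The strongest is K45.

K45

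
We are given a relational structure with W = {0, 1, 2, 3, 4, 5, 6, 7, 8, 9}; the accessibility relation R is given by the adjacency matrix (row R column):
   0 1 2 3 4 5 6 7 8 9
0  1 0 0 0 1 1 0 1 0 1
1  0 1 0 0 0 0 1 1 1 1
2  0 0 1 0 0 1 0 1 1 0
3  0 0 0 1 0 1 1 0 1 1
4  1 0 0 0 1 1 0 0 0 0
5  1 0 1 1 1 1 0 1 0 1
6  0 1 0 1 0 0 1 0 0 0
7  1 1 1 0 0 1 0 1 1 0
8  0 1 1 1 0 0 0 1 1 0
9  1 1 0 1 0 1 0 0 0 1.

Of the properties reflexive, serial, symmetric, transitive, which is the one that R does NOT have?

Reflexive: yes — every world is R-related to itself.
Serial: yes — every world has a successor (e.g. 0 R 0).
Symmetric: yes — every pair in R has its reverse in R.
Transitive: no — 0 R 5 and 5 R 2, but not 0 R 2.
Only transitive fails.

transitive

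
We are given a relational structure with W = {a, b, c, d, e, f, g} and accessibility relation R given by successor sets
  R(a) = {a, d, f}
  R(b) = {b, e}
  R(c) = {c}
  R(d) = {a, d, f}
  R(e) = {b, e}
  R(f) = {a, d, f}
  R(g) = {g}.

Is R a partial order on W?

Reflexive: yes — every world is R-related to itself.
Transitive: yes — every two-step R-path is closed by a direct edge.
Antisymmetric: no — a R d and d R a with a ≠ d.
So R is not a partial order.

No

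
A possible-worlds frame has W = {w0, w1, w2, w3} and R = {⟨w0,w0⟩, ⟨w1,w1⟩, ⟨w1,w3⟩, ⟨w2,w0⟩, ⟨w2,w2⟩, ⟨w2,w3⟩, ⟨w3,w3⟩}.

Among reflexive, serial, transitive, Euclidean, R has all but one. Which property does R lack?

Reflexive: yes — every world is R-related to itself.
Serial: yes — every world has a successor (e.g. w0 R w0).
Transitive: yes — every two-step R-path is closed by a direct edge.
Euclidean: no — w2 R w0 and w2 R w3, but not w0 R w3.
Only Euclidean fails.

Euclidean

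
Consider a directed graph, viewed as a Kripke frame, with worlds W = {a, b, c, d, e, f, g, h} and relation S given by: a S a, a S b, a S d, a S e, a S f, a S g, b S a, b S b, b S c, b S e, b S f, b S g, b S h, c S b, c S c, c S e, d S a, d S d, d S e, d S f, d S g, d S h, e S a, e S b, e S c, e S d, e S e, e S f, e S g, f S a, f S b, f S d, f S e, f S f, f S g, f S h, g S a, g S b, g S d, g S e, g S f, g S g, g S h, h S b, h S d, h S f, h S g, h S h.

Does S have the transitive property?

Transitive: no — a S b and b S c, but not a S c.

No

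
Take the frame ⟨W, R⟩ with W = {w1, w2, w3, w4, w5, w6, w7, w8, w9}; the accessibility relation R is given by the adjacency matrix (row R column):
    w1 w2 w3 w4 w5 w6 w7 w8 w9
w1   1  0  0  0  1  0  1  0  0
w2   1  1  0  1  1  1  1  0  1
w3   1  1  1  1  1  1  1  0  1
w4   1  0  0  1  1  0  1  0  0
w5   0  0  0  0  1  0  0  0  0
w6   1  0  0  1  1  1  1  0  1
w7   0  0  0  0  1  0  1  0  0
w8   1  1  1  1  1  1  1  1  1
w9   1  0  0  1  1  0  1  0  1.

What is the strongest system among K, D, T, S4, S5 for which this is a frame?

S4

Serial (axiom D): yes — every world has a successor (e.g. w1 R w1).
Reflexive (axiom T): yes — every world is R-related to itself.
Transitive (axiom 4): yes — every two-step R-path is closed by a direct edge.
Euclidean (axiom 5): no — w1 R w5 and w1 R w7, but not w5 R w7.
So F validates K, D, T, S4; S5 would additionally require R to be Euclidean. The strongest is S4.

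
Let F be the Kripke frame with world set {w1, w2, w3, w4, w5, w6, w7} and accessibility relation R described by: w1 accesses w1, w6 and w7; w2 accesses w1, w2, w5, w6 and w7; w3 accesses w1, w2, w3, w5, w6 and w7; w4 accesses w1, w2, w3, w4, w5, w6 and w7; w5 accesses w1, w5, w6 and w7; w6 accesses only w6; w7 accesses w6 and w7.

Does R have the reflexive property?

Yes

Reflexive: yes — every world is R-related to itself.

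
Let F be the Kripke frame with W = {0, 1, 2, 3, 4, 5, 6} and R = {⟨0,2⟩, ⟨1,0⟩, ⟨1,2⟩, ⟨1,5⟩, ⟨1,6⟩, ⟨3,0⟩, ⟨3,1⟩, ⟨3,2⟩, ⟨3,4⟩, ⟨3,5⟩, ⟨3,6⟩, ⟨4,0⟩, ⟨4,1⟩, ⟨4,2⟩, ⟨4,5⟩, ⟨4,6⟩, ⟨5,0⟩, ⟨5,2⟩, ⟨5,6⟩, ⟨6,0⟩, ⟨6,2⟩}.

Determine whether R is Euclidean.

Euclidean: no — 1 R 0 and 1 R 5, but not 0 R 5.

No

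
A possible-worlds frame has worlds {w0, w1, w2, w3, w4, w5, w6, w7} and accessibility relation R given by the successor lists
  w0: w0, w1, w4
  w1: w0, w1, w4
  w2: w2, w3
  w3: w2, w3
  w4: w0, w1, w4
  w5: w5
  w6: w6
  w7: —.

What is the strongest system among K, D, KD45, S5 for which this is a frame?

K

Serial (axiom D): no — w7 has no R-successor.
Euclidean (axiom 5): yes — any two successors of a common world are R-related.
Transitive (axiom 4): yes — every two-step R-path is closed by a direct edge.
Reflexive (axiom T): no — w7 is not related to itself.
So F validates K; D would additionally require R to be serial. The strongest is K.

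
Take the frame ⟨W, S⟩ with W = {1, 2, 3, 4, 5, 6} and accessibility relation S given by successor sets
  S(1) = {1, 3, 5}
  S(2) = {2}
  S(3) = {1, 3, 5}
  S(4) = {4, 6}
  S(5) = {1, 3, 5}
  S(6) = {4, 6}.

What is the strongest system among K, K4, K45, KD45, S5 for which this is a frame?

Transitive (axiom 4): yes — every two-step S-path is closed by a direct edge.
Euclidean (axiom 5): yes — any two successors of a common world are S-related.
Serial (axiom D): yes — every world has a successor (e.g. 1 S 1).
Reflexive (axiom T): yes — every world is S-related to itself.
So F validates K, K4, K45, KD45, S5. The strongest is S5.

S5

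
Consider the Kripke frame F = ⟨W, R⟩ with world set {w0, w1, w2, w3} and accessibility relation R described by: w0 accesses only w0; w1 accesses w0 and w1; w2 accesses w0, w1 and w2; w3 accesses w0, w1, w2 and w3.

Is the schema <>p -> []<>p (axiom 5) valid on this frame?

No

The schema 5 characterises exactly the Euclidean frames.
Euclidean: no — w2 R w0 and w2 R w1, but not w0 R w1.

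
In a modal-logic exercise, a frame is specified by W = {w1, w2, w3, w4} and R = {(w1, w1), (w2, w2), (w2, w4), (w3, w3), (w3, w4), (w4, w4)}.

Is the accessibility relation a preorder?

Reflexive: yes — every world is R-related to itself.
Transitive: yes — every two-step R-path is closed by a direct edge.
So R is a preorder.

Yes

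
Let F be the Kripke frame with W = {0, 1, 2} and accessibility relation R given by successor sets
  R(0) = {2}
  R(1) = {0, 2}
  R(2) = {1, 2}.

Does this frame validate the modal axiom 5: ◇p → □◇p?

No

Axiom 5 corresponds to the accessibility relation being Euclidean.
Euclidean: no — 1 R 2 and 1 R 0, but not 2 R 0.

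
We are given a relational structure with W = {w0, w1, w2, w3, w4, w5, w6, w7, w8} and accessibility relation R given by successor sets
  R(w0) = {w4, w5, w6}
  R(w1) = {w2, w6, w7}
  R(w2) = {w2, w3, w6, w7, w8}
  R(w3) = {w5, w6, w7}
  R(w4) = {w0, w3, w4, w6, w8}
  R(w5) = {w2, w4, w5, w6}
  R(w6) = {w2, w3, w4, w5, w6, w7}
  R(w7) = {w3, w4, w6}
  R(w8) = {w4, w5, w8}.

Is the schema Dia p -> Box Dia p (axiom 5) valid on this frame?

No

The schema 5 characterises exactly the Euclidean frames.
Euclidean: no — w0 R w4 and w0 R w5, but not w4 R w5.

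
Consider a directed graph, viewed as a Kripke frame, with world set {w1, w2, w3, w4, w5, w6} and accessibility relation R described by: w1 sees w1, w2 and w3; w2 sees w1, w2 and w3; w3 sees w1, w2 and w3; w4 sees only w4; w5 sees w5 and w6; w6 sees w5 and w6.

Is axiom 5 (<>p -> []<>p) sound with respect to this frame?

Yes

Axiom 5 corresponds to the accessibility relation being Euclidean.
Euclidean: yes — any two successors of a common world are R-related.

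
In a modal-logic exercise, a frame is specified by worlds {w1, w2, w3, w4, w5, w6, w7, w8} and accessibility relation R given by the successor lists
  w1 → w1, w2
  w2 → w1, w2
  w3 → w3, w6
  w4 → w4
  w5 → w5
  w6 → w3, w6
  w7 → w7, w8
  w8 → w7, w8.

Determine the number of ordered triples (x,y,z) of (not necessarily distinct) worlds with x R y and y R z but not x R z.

0

R is transitive; there are no such tuples.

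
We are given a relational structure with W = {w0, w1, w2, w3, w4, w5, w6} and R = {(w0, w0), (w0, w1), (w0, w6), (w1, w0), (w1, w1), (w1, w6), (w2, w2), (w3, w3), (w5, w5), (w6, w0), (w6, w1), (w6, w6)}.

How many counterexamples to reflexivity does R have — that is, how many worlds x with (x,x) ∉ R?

Enumerating: w4.

1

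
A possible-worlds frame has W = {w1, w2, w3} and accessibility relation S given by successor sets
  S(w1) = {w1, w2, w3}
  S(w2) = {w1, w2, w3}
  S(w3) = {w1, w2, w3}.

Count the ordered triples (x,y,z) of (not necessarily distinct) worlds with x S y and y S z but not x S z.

S is transitive; there are no such tuples.

0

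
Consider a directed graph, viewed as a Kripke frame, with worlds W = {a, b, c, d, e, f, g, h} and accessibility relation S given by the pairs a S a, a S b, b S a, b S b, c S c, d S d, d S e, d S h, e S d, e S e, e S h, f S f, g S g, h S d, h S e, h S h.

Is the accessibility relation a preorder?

Reflexive: yes — every world is S-related to itself.
Transitive: yes — every two-step S-path is closed by a direct edge.
So S is a preorder.

Yes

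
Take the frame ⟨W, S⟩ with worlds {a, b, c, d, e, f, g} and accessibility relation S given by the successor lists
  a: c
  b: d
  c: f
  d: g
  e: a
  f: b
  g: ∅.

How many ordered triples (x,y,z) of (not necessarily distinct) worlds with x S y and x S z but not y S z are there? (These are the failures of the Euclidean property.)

Enumerating: (a,c,c), (b,d,d), (c,f,f), (d,g,g), (e,a,a), (f,b,b).

6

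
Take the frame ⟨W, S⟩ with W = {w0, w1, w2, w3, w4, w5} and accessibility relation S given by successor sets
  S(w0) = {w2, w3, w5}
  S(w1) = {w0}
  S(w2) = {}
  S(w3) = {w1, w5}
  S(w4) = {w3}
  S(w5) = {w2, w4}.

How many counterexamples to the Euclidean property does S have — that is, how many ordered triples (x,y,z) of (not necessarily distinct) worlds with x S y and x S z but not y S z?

Enumerating: (w0,w2,w2), (w0,w2,w3), (w0,w2,w5), (w0,w3,w2), (w0,w3,w3), (w0,w5,w3), (w0,w5,w5), (w1,w0,w0), (w3,w1,w1), (w3,w1,w5), (w3,w5,w1), (w3,w5,w5), (w4,w3,w3), (w5,w2,w2), (w5,w2,w4), (w5,w4,w2), (w5,w4,w4).

17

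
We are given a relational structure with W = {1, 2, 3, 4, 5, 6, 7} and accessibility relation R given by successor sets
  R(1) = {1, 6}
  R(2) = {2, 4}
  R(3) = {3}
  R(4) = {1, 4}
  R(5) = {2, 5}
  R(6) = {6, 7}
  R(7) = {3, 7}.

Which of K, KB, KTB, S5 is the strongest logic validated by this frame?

Symmetric (axiom B): no — 1 R 6 but not 6 R 1.
Reflexive (axiom T): yes — every world is R-related to itself.
Euclidean (axiom 5): no — 1 R 6 and 1 R 1, but not 6 R 1.
So F validates K; KB would additionally require R to be symmetric. The strongest is K.

K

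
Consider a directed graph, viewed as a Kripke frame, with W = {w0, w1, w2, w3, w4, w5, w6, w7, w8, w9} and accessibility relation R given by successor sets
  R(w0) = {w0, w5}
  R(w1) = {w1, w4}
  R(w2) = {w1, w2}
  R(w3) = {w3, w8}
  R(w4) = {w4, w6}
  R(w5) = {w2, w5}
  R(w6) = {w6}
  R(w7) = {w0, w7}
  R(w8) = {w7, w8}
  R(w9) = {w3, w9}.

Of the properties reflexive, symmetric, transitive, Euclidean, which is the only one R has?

Reflexive: yes — every world is R-related to itself.
Symmetric: no — w0 R w5 but not w5 R w0.
Transitive: no — w0 R w5 and w5 R w2, but not w0 R w2.
Euclidean: no — w0 R w5 and w0 R w0, but not w5 R w0.
Only reflexive holds.

reflexive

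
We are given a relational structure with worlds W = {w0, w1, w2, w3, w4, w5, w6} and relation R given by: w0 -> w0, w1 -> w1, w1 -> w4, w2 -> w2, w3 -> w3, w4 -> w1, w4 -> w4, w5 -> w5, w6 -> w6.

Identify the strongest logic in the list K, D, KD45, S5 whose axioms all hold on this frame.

Serial (axiom D): yes — every world has a successor (e.g. w0 R w0).
Euclidean (axiom 5): yes — any two successors of a common world are R-related.
Transitive (axiom 4): yes — every two-step R-path is closed by a direct edge.
Reflexive (axiom T): yes — every world is R-related to itself.
So F validates K, D, KD45, S5. The strongest is S5.

S5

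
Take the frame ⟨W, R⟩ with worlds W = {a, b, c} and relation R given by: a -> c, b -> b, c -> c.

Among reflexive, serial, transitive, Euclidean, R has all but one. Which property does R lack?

Reflexive: no — a is not related to itself.
Serial: yes — every world has a successor (e.g. a R c).
Transitive: yes — every two-step R-path is closed by a direct edge.
Euclidean: yes — any two successors of a common world are R-related.
Only reflexive fails.

reflexive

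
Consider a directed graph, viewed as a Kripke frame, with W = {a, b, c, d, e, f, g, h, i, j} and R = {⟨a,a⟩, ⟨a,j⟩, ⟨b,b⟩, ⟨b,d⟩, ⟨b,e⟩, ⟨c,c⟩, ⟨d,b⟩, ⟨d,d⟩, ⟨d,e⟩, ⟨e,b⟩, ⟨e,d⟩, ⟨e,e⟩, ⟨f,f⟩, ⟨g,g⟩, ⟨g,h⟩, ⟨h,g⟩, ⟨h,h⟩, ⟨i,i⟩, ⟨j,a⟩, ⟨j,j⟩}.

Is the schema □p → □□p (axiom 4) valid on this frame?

Yes

The schema 4 characterises exactly the transitive frames.
Transitive: yes — every two-step R-path is closed by a direct edge.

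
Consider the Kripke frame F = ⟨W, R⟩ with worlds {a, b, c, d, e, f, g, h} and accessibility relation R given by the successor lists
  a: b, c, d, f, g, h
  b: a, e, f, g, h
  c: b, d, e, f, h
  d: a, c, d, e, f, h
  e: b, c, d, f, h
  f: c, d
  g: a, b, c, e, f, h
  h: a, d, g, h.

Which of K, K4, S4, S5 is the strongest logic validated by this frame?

Transitive (axiom 4): no — a R b and b R e, but not a R e.
Reflexive (axiom T): no — a is not related to itself.
Euclidean (axiom 5): no — a R b and a R c, but not b R c.
So F validates K; K4 would additionally require R to be transitive. The strongest is K.

K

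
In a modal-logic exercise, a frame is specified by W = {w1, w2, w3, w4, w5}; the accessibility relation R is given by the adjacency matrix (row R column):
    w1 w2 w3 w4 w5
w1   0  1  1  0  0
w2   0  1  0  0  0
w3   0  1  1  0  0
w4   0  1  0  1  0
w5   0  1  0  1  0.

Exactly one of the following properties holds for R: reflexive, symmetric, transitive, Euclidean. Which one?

transitive

Reflexive: no — w1 is not related to itself.
Symmetric: no — w1 R w2 but not w2 R w1.
Transitive: yes — every two-step R-path is closed by a direct edge.
Euclidean: no — w1 R w2 and w1 R w3, but not w2 R w3.
Only transitive holds.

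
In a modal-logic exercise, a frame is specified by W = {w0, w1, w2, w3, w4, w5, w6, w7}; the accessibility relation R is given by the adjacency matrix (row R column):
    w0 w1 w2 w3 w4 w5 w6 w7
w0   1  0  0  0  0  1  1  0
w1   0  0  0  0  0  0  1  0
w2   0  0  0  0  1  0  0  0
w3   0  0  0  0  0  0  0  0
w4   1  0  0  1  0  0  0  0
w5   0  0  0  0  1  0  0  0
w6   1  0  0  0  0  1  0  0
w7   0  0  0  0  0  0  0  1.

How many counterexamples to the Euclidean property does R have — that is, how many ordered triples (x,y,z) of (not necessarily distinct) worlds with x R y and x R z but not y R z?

Enumerating: (w0,w5,w0), (w0,w5,w5), (w0,w5,w6), (w0,w6,w6), (w1,w6,w6), (w2,w4,w4), (w4,w0,w3), (w4,w3,w0), (w4,w3,w3), (w5,w4,w4), (w6,w5,w0), (w6,w5,w5).

12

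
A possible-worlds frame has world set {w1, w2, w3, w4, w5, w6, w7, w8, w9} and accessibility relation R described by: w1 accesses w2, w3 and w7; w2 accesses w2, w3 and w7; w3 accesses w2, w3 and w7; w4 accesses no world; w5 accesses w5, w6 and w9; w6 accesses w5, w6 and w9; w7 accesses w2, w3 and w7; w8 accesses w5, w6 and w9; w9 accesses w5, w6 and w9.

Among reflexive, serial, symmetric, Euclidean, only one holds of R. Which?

Reflexive: no — w1 is not related to itself.
Serial: no — w4 has no R-successor.
Symmetric: no — w1 R w2 but not w2 R w1.
Euclidean: yes — any two successors of a common world are R-related.
Only Euclidean holds.

Euclidean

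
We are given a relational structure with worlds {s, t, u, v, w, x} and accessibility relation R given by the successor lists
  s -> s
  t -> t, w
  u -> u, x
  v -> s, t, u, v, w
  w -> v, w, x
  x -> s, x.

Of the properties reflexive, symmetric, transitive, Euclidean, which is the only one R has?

Reflexive: yes — every world is R-related to itself.
Symmetric: no — t R w but not w R t.
Transitive: no — t R w and w R v, but not t R v.
Euclidean: no — v R s and v R t, but not s R t.
Only reflexive holds.

reflexive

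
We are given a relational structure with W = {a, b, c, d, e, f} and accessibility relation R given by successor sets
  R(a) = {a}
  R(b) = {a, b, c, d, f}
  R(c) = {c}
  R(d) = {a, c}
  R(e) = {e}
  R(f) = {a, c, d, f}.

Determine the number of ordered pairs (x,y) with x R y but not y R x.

9

Enumerating: (b,a), (b,c), (b,d), (b,f), (d,a), (d,c), (f,a), (f,c), (f,d).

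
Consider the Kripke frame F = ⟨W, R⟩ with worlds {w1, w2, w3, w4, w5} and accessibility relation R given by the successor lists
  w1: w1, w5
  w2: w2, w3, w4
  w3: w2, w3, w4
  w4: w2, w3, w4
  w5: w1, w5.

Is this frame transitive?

Transitive: yes — every two-step R-path is closed by a direct edge.

Yes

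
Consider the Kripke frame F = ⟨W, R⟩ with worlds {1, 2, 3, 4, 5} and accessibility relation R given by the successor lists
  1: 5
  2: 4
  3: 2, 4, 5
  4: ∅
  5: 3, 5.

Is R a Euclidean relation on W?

Euclidean: no — 3 R 2 and 3 R 5, but not 2 R 5.

No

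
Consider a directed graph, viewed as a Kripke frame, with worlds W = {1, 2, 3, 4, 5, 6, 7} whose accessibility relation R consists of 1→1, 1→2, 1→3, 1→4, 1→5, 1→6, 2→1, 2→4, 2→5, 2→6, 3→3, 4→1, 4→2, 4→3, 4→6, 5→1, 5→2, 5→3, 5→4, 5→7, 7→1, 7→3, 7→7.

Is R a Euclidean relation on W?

No

Euclidean: no — 1 R 2 and 1 R 3, but not 2 R 3.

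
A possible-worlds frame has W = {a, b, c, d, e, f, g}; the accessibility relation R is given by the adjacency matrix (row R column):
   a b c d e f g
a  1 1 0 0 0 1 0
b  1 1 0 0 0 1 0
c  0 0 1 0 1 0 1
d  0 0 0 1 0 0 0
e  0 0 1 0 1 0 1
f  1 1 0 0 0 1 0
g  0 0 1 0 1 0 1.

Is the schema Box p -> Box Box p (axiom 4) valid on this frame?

Yes

Axiom 4 corresponds to the accessibility relation being transitive.
Transitive: yes — every two-step R-path is closed by a direct edge.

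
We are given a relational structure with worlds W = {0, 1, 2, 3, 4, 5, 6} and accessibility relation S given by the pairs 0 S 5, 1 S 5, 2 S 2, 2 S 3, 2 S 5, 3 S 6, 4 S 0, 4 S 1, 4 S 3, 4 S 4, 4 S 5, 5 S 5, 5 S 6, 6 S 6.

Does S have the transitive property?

No

Transitive: no — 0 S 5 and 5 S 6, but not 0 S 6.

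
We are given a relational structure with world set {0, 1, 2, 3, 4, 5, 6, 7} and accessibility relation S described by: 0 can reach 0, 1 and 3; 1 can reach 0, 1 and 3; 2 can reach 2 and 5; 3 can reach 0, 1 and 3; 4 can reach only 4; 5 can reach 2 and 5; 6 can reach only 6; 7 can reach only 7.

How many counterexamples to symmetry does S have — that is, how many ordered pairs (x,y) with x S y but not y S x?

S is symmetric; there are no such tuples.

0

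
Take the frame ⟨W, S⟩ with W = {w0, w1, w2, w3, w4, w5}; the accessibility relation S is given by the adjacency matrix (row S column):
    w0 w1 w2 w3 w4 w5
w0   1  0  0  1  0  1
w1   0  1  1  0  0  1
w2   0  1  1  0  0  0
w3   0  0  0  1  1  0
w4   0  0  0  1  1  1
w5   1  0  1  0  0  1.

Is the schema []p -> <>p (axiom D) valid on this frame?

Yes

The schema D characterises exactly the serial frames.
Serial: yes — every world has a successor (e.g. w0 S w0).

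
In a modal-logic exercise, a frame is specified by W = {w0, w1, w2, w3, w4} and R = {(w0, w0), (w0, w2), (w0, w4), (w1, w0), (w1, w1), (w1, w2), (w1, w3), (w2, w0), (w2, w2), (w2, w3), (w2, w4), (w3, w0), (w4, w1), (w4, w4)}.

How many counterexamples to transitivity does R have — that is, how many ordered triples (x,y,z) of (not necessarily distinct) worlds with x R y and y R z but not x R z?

10

Enumerating: (w0,w2,w3), (w0,w4,w1), (w1,w0,w4), (w1,w2,w4), (w2,w4,w1), (w3,w0,w2), (w3,w0,w4), (w4,w1,w0), (w4,w1,w2), (w4,w1,w3).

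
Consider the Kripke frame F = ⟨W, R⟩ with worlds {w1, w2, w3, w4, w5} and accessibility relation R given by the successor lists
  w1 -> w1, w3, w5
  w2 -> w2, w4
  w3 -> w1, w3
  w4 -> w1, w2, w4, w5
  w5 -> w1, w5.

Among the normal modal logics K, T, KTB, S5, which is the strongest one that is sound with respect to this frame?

Reflexive (axiom T): yes — every world is R-related to itself.
Symmetric (axiom B): no — w4 R w1 but not w1 R w4.
Euclidean (axiom 5): no — w1 R w3 and w1 R w5, but not w3 R w5.
So F validates K, T; KTB would additionally require R to be symmetric. The strongest is T.

T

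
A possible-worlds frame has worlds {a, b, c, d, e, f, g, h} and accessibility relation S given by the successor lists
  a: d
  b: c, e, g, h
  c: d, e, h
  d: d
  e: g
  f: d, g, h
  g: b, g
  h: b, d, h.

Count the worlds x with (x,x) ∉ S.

5

Enumerating: a, b, c, e, f.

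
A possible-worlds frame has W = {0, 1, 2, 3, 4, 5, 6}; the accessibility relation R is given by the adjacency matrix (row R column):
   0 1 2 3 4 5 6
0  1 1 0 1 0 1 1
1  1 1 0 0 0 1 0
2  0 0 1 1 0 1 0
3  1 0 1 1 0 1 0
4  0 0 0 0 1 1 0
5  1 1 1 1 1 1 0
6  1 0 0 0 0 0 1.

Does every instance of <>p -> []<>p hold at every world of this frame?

By correspondence theory, 5 is valid on a frame iff R is Euclidean.
Euclidean: no — 0 R 1 and 0 R 3, but not 1 R 3.

No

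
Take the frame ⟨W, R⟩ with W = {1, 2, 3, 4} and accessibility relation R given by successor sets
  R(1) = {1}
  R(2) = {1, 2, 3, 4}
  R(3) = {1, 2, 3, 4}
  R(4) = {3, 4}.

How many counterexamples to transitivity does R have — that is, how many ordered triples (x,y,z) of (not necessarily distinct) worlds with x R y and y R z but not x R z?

2

Enumerating: (4,3,1), (4,3,2).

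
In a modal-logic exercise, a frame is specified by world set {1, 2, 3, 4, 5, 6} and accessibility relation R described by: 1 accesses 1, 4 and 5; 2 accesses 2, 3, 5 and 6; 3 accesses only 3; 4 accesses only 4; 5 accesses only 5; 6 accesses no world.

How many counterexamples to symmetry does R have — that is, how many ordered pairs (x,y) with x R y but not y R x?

5

Enumerating: (1,4), (1,5), (2,3), (2,5), (2,6).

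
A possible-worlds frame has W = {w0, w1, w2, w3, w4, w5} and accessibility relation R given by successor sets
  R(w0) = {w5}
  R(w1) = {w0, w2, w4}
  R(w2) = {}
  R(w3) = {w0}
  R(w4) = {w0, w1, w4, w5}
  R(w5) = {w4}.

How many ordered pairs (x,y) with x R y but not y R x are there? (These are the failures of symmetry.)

5

Enumerating: (w0,w5), (w1,w0), (w1,w2), (w3,w0), (w4,w0).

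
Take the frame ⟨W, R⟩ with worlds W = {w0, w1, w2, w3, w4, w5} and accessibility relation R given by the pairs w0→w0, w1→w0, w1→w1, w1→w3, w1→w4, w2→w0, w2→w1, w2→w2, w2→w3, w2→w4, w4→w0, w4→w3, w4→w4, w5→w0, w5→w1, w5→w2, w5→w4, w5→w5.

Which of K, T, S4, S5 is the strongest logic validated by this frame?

K

Reflexive (axiom T): no — w3 is not related to itself.
Transitive (axiom 4): no — w5 R w1 and w1 R w3, but not w5 R w3.
Euclidean (axiom 5): no — w1 R w0 and w1 R w3, but not w0 R w3.
So F validates K; T would additionally require R to be reflexive. The strongest is K.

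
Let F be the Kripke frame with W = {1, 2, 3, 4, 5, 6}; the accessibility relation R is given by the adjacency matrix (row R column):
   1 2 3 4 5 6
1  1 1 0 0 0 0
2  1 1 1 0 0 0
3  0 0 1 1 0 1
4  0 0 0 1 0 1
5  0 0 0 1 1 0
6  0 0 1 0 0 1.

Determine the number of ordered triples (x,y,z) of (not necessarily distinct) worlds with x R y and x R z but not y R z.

7

Enumerating: (2,1,3), (2,3,1), (2,3,2), (3,4,3), (3,6,4), (4,6,4), (5,4,5).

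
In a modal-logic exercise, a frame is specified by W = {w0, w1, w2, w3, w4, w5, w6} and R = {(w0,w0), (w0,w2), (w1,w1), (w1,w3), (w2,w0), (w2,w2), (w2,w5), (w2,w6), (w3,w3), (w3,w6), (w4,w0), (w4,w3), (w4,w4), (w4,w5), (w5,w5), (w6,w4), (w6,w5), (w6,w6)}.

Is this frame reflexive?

Yes

Reflexive: yes — every world is R-related to itself.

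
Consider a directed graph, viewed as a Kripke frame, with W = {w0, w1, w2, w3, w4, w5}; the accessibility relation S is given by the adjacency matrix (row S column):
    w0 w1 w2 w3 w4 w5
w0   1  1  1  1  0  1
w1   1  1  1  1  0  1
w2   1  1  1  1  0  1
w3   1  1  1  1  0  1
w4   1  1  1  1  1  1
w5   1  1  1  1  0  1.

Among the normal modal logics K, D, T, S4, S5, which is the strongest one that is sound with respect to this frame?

Serial (axiom D): yes — every world has a successor (e.g. w0 S w0).
Reflexive (axiom T): yes — every world is S-related to itself.
Transitive (axiom 4): yes — every two-step S-path is closed by a direct edge.
Euclidean (axiom 5): no — w4 S w0 and w4 S w4, but not w0 S w4.
So F validates K, D, T, S4; S5 would additionally require S to be Euclidean. The strongest is S4.

S4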